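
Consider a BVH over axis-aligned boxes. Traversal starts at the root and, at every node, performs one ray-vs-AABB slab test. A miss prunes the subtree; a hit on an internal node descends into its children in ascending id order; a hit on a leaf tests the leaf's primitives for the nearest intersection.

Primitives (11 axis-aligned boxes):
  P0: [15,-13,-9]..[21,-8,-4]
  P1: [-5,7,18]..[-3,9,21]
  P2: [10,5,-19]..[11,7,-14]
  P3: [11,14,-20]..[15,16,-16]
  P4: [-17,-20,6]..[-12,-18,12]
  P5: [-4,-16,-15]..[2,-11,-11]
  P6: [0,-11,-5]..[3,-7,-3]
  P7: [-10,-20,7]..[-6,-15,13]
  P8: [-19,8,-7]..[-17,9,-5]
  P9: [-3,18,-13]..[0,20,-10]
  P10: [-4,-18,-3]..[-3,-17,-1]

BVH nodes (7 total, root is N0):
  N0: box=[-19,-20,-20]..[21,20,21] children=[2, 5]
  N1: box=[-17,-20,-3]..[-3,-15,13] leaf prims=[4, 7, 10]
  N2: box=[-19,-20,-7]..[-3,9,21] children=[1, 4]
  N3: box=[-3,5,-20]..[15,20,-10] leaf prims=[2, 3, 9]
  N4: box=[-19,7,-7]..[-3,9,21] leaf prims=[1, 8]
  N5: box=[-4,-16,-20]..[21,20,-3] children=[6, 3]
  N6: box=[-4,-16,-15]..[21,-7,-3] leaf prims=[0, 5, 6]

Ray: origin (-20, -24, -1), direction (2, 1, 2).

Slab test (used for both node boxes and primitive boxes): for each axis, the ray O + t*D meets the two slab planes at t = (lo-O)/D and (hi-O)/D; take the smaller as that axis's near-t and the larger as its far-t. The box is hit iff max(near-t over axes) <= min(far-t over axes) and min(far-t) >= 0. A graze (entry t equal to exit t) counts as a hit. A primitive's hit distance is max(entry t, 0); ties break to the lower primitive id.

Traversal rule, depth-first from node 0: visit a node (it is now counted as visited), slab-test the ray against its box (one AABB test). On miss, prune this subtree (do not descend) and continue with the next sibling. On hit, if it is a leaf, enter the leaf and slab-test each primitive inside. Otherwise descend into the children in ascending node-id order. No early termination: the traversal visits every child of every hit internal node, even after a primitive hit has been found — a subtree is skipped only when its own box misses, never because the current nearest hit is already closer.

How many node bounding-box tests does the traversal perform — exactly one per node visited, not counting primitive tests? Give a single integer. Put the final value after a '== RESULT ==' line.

Walk:
N0 x:[1/2,41/2] y:[4,44] z:[-19/2,11] -> hit [4,11], descend [2, 5]
  N2 x:[1/2,17/2] y:[4,33] z:[-3,11] -> hit [4,17/2], descend [1, 4]
    N1 x:[3/2,17/2] y:[4,9] z:[-1,7] -> hit [4,7] leaf, test {P4@t=4, P7@t=5, P10(miss)}
    N4 x:[1/2,17/2] y:[31,33] z:[-3,11] -> miss, prune
  N5 x:[8,41/2] y:[8,44] z:[-19/2,-1] -> miss, prune

Visited [0, 2, 1, 4, 5]. Tests: 5 box, 1 leaf. Nearest: P4.

== RESULT ==
5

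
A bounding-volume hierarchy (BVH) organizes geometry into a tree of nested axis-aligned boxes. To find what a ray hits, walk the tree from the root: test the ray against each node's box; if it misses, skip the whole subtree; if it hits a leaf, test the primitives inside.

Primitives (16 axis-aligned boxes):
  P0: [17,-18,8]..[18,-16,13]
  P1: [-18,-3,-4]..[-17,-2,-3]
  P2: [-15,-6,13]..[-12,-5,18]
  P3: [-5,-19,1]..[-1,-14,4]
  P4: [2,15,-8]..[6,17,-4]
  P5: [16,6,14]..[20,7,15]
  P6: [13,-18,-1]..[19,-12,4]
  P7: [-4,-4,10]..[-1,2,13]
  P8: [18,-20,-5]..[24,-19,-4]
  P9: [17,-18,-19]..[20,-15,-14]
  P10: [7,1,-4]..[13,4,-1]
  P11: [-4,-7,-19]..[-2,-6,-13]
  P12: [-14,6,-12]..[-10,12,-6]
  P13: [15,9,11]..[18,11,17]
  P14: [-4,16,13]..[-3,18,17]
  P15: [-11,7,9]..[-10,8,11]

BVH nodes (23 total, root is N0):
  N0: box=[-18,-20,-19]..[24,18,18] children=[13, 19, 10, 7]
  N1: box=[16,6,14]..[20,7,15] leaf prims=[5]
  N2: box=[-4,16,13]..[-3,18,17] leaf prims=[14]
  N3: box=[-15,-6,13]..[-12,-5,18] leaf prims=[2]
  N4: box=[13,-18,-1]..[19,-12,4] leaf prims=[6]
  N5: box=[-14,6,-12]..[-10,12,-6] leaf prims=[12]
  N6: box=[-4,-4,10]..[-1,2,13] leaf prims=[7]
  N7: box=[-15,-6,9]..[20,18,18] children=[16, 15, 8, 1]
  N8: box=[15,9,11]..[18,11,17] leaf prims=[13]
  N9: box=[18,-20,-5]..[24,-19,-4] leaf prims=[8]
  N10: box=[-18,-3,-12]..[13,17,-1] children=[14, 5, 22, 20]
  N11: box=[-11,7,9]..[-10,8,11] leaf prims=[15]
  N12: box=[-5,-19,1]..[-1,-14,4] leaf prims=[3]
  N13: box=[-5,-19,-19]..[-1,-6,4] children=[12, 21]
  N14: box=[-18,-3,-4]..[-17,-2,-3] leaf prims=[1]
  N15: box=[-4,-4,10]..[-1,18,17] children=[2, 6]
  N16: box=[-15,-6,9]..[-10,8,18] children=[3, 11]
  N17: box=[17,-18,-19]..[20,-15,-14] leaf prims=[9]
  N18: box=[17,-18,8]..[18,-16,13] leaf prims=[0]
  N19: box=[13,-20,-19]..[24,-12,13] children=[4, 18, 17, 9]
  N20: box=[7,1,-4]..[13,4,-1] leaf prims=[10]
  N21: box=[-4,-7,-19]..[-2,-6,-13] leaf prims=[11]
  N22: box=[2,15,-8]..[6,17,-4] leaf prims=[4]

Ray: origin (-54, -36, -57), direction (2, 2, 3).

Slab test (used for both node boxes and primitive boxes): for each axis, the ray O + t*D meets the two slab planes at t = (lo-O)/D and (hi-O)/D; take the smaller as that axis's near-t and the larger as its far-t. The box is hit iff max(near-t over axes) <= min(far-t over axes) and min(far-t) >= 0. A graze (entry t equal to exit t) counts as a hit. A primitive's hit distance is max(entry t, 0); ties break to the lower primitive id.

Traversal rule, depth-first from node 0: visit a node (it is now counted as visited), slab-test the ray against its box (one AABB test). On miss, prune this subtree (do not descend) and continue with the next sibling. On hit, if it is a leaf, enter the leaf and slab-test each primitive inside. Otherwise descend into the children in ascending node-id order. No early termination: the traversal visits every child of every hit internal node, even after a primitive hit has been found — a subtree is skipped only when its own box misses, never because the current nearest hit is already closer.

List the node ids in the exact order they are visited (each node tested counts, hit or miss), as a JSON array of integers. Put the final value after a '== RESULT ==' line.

Walk:
N0 x:[18,39] y:[8,27] z:[38/3,25] -> hit [18,25], descend [7, 10, 13, 19]
  N7 x:[39/2,37] y:[15,27] z:[22,25] -> hit [22,25], descend [1, 8, 15, 16]
    N1 x:[35,37] y:[21,43/2] z:[71/3,24] -> miss, prune
    N8 x:[69/2,36] y:[45/2,47/2] z:[68/3,74/3] -> miss, prune
    N15 x:[25,53/2] y:[16,27] z:[67/3,74/3] -> miss, prune
    N16 x:[39/2,22] y:[15,22] z:[22,25] -> hit [22,22], descend [3, 11]
      N3 x:[39/2,21] y:[15,31/2] z:[70/3,25] -> miss, prune
      N11 x:[43/2,22] y:[43/2,22] z:[22,68/3] -> hit [22,22] leaf, test {P15@t=22}
  N10 x:[18,67/2] y:[33/2,53/2] z:[15,56/3] -> hit [18,56/3], descend [5, 14, 20, 22]
    N5 x:[20,22] y:[21,24] z:[15,17] -> miss, prune
    N14 x:[18,37/2] y:[33/2,17] z:[53/3,18] -> miss, prune
    N20 x:[61/2,67/2] y:[37/2,20] z:[53/3,56/3] -> miss, prune
    N22 x:[28,30] y:[51/2,53/2] z:[49/3,53/3] -> miss, prune
  N13 x:[49/2,53/2] y:[17/2,15] z:[38/3,61/3] -> miss, prune
  N19 x:[67/2,39] y:[8,12] z:[38/3,70/3] -> miss, prune

15 AABB tests over nodes [0, 7, 1, 8, 15, 16, 3, 11, 10, 5, 14, 20, 22, 13, 19]; 1 leaf entered; closest P15.

== RESULT ==
[0, 7, 1, 8, 15, 16, 3, 11, 10, 5, 14, 20, 22, 13, 19]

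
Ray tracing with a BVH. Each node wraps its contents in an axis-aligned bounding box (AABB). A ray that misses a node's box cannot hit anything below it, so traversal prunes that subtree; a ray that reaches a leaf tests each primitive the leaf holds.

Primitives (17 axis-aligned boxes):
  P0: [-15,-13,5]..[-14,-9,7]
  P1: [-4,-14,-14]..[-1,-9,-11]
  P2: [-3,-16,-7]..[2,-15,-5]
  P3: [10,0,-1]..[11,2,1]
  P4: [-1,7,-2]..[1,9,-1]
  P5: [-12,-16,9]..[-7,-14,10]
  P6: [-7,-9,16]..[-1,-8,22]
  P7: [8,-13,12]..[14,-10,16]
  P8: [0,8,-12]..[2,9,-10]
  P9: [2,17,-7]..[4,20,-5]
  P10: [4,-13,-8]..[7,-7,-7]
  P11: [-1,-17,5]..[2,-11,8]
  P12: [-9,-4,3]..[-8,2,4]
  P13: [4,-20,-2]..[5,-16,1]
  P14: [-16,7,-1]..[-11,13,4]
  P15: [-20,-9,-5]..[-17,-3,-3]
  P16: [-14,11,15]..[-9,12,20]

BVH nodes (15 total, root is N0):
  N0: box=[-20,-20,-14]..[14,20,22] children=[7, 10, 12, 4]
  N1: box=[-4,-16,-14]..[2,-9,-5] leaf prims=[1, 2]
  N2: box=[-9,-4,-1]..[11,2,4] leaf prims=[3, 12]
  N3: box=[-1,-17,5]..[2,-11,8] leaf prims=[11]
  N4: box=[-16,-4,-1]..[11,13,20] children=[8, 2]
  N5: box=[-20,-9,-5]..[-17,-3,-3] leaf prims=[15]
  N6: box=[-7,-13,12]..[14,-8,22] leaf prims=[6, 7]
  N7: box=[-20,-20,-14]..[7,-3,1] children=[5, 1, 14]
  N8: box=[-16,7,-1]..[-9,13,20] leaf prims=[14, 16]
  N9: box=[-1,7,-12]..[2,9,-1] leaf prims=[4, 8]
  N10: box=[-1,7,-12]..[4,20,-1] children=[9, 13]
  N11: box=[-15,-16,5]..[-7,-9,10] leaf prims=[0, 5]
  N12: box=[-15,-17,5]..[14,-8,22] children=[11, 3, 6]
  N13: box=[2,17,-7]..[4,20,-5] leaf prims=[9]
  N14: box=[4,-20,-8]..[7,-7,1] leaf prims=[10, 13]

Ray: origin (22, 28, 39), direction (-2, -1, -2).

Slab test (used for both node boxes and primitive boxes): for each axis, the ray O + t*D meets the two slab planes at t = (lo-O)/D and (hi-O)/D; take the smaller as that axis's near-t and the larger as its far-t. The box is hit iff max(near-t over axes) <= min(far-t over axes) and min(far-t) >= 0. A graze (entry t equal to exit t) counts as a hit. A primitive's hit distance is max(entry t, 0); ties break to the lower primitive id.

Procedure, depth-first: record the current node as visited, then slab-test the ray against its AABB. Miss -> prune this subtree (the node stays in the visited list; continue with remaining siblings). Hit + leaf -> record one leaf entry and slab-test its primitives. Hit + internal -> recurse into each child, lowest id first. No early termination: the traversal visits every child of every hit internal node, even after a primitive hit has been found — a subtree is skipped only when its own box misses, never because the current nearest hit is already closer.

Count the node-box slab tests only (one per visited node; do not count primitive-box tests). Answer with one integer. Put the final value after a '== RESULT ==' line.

Trace the traversal:
N0 x:[4,21] y:[8,48] z:[17/2,53/2] -> hit [17/2,21], descend [4, 7, 10, 12]
  N4 x:[11/2,19] y:[15,32] z:[19/2,20] -> hit [15,19], descend [2, 8]
    N2 x:[11/2,31/2] y:[26,32] z:[35/2,20] -> miss, prune
    N8 x:[31/2,19] y:[15,21] z:[19/2,20] -> hit [31/2,19] leaf, test {P14@t=35/2, P16(miss)}
  N7 x:[15/2,21] y:[31,48] z:[19,53/2] -> miss, prune
  N10 x:[9,23/2] y:[8,21] z:[20,51/2] -> miss, prune
  N12 x:[4,37/2] y:[36,45] z:[17/2,17] -> miss, prune

order=[0, 4, 2, 8, 7, 10, 12]  |boxes|=7  |leaves|=1  hit=P14

== RESULT ==
7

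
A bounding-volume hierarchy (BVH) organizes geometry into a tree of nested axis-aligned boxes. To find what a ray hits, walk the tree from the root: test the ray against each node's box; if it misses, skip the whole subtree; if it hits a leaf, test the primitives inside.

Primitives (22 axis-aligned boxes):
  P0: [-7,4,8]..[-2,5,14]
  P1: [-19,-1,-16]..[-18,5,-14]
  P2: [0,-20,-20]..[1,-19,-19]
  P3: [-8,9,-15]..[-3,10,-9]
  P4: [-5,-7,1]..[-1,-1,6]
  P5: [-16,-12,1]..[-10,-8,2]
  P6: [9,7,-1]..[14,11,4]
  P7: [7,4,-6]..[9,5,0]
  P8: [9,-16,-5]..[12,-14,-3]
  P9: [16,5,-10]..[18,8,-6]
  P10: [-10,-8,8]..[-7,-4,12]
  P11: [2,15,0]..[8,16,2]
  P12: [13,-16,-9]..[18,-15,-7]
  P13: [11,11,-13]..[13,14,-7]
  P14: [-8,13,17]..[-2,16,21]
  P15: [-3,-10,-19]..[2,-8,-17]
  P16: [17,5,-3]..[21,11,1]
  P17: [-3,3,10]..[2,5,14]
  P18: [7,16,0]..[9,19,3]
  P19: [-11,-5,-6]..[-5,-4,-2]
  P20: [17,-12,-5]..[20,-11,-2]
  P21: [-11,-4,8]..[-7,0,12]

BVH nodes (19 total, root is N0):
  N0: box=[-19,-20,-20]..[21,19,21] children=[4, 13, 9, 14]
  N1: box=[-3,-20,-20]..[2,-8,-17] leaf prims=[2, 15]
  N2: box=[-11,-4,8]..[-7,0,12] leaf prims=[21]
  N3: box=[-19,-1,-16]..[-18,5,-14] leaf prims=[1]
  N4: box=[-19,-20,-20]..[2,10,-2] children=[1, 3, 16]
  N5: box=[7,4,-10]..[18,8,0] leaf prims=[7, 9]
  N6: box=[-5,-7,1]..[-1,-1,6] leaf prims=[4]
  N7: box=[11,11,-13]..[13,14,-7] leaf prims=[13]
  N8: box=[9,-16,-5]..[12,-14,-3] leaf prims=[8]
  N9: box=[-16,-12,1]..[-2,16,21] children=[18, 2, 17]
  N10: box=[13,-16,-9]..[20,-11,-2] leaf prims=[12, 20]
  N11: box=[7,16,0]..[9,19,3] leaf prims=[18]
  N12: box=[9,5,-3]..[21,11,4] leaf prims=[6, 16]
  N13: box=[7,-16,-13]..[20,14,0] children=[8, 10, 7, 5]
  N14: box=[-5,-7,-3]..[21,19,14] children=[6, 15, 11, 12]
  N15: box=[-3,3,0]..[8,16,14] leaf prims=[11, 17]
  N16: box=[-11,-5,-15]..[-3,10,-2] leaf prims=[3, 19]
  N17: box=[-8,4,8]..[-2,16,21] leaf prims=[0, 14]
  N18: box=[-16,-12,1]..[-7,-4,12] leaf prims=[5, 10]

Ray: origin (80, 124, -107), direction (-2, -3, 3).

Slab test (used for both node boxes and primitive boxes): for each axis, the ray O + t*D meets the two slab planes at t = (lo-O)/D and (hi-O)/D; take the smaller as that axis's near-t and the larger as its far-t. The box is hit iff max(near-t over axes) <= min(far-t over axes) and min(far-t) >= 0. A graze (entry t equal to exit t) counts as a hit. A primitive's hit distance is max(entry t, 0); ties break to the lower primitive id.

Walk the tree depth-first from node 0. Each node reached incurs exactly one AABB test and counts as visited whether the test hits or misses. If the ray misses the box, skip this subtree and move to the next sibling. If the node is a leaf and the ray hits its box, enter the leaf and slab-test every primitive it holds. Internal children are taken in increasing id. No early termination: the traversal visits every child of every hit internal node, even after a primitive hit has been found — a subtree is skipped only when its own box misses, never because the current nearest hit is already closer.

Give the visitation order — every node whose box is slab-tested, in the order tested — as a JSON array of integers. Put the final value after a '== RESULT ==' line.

Traverse from the root:
N0 x:[59/2,99/2] y:[35,48] z:[29,128/3] -> hit [35,128/3], descend [4, 9, 13, 14]
  N4 x:[39,99/2] y:[38,48] z:[29,35] -> miss, prune
  N9 x:[41,48] y:[36,136/3] z:[36,128/3] -> hit [41,128/3], descend [2, 17, 18]
    N2 x:[87/2,91/2] y:[124/3,128/3] z:[115/3,119/3] -> miss, prune
    N17 x:[41,44] y:[36,40] z:[115/3,128/3] -> miss, prune
    N18 x:[87/2,48] y:[128/3,136/3] z:[36,119/3] -> miss, prune
  N13 x:[30,73/2] y:[110/3,140/3] z:[94/3,107/3] -> miss, prune
  N14 x:[59/2,85/2] y:[35,131/3] z:[104/3,121/3] -> hit [35,121/3], descend [6, 11, 12, 15]
    N6 x:[81/2,85/2] y:[125/3,131/3] z:[36,113/3] -> miss, prune
    N11 x:[71/2,73/2] y:[35,36] z:[107/3,110/3] -> hit [107/3,36] leaf, test {P18@t=107/3}
    N12 x:[59/2,71/2] y:[113/3,119/3] z:[104/3,37] -> miss, prune
    N15 x:[36,83/2] y:[36,121/3] z:[107/3,121/3] -> hit [36,121/3] leaf, test {P11@t=36, P17@t=119/3}

order=[0, 4, 9, 2, 17, 18, 13, 14, 6, 11, 12, 15]  |boxes|=12  |leaves|=2  hit=P18

== RESULT ==
[0, 4, 9, 2, 17, 18, 13, 14, 6, 11, 12, 15]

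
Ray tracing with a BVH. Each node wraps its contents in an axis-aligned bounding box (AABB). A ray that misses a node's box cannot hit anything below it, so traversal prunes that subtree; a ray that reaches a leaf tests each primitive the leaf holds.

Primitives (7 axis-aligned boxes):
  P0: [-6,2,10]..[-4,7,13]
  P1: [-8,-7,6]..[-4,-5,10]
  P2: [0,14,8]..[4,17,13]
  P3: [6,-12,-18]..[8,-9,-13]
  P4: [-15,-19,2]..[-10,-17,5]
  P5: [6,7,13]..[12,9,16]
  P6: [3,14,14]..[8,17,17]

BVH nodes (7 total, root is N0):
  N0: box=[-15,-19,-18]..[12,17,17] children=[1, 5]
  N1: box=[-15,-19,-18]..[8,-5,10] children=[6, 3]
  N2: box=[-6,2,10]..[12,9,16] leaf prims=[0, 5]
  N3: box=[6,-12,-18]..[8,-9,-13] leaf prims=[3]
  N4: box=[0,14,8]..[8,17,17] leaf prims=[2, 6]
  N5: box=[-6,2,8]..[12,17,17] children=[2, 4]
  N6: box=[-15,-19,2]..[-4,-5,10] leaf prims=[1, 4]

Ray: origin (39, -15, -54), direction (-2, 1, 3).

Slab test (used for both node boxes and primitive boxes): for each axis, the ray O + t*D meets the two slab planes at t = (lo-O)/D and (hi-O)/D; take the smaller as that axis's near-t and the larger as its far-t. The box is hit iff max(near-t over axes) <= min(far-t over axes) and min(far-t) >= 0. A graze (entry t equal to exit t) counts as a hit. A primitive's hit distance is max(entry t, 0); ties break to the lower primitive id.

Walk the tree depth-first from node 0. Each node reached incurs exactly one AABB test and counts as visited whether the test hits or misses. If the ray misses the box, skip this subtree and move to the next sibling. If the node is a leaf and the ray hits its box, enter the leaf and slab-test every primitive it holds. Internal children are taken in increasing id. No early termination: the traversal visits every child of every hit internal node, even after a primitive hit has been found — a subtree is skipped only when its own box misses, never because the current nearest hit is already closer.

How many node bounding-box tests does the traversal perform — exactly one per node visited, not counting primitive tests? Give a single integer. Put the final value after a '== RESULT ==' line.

Trace the traversal:
N0 x:[27/2,27] y:[-4,32] z:[12,71/3] -> hit [27/2,71/3], descend [1, 5]
  N1 x:[31/2,27] y:[-4,10] z:[12,64/3] -> miss, prune
  N5 x:[27/2,45/2] y:[17,32] z:[62/3,71/3] -> hit [62/3,45/2], descend [2, 4]
    N2 x:[27/2,45/2] y:[17,24] z:[64/3,70/3] -> hit [64/3,45/2] leaf, test {P0@t=43/2, P5(miss)}
    N4 x:[31/2,39/2] y:[29,32] z:[62/3,71/3] -> miss, prune

order=[0, 1, 5, 2, 4]  |boxes|=5  |leaves|=1  hit=P0

== RESULT ==
5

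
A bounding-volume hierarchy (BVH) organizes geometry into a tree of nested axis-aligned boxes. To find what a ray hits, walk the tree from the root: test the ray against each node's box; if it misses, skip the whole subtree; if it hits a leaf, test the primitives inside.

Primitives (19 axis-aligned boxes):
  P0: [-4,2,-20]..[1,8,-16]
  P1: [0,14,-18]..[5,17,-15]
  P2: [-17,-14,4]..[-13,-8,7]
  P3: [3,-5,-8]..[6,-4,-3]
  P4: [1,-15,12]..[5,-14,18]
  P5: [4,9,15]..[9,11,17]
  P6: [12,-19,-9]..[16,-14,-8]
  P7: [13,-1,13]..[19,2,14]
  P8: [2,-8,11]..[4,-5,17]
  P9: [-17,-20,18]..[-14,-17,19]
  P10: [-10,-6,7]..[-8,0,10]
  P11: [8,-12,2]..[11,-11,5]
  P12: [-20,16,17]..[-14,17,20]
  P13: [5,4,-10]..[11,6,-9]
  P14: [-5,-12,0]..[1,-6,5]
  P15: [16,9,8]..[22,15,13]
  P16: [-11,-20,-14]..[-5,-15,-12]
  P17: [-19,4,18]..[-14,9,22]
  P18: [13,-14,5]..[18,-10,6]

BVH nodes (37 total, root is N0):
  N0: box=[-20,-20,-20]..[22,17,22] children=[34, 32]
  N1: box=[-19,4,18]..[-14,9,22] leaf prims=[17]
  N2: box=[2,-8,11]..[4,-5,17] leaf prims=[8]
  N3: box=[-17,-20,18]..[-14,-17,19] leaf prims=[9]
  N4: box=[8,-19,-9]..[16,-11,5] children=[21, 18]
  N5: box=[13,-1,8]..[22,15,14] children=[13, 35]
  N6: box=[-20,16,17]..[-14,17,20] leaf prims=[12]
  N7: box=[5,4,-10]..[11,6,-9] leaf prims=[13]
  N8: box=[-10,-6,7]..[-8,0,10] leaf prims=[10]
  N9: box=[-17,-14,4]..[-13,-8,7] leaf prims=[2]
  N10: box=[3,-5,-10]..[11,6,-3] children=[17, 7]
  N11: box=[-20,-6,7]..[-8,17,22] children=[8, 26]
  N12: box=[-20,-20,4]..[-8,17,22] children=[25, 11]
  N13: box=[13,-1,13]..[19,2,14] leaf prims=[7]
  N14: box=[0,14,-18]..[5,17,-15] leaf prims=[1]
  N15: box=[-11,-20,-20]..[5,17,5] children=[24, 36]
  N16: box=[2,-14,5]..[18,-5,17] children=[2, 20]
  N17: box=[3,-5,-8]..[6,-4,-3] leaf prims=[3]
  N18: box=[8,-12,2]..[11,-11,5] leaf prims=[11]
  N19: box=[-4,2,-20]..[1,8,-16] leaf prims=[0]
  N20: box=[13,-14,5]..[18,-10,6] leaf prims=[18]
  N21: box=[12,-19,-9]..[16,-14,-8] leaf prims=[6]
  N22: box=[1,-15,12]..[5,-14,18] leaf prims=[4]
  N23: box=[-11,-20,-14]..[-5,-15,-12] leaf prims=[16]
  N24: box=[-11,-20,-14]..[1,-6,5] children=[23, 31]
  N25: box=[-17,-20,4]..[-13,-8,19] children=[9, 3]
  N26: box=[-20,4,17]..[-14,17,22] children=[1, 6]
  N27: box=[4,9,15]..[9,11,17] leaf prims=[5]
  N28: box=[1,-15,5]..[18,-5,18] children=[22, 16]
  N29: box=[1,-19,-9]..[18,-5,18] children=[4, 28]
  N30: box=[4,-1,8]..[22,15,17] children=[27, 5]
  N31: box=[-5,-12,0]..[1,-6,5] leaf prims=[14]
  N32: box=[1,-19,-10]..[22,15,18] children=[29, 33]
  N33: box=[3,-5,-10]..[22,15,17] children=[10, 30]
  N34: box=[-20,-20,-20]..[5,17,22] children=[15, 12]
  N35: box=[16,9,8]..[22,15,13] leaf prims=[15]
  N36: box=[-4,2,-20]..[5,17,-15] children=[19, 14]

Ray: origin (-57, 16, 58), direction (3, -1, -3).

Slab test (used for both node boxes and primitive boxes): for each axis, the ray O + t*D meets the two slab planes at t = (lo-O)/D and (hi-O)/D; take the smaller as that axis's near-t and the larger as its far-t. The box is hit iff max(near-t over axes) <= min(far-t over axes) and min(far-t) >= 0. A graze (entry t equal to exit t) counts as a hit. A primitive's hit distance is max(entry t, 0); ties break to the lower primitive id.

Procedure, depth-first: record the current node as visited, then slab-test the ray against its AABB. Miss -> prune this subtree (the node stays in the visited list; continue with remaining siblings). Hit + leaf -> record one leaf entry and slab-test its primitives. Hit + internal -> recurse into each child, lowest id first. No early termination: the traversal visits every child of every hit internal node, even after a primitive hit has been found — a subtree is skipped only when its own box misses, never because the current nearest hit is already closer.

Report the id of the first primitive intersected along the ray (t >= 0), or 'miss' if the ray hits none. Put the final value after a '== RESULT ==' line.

Trace the traversal:
N0 x:[37/3,79/3] y:[-1,36] z:[12,26] -> hit [37/3,26], descend [32, 34]
  N32 x:[58/3,79/3] y:[1,35] z:[40/3,68/3] -> hit [58/3,68/3], descend [29, 33]
    N29 x:[58/3,25] y:[21,35] z:[40/3,67/3] -> hit [21,67/3], descend [4, 28]
      N4 x:[65/3,73/3] y:[27,35] z:[53/3,67/3] -> miss, prune
      N28 x:[58/3,25] y:[21,31] z:[40/3,53/3] -> miss, prune
    N33 x:[20,79/3] y:[1,21] z:[41/3,68/3] -> hit [20,21], descend [10, 30]
      N10 x:[20,68/3] y:[10,21] z:[61/3,68/3] -> hit [61/3,21], descend [7, 17]
        N7 x:[62/3,68/3] y:[10,12] z:[67/3,68/3] -> miss, prune
        N17 x:[20,21] y:[20,21] z:[61/3,22] -> hit [61/3,21] leaf, test {P3@t=61/3}
      N30 x:[61/3,79/3] y:[1,17] z:[41/3,50/3] -> miss, prune
  N34 x:[37/3,62/3] y:[-1,36] z:[12,26] -> hit [37/3,62/3], descend [12, 15]
    N12 x:[37/3,49/3] y:[-1,36] z:[12,18] -> hit [37/3,49/3], descend [11, 25]
      N11 x:[37/3,49/3] y:[-1,22] z:[12,17] -> hit [37/3,49/3], descend [8, 26]
        N8 x:[47/3,49/3] y:[16,22] z:[16,17] -> hit [16,49/3] leaf, test {P10@t=16}
        N26 x:[37/3,43/3] y:[-1,12] z:[12,41/3] -> miss, prune
      N25 x:[40/3,44/3] y:[24,36] z:[13,18] -> miss, prune
    N15 x:[46/3,62/3] y:[-1,36] z:[53/3,26] -> hit [53/3,62/3], descend [24, 36]
      N24 x:[46/3,58/3] y:[22,36] z:[53/3,24] -> miss, prune
      N36 x:[53/3,62/3] y:[-1,14] z:[73/3,26] -> miss, prune

order=[0, 32, 29, 4, 28, 33, 10, 7, 17, 30, 34, 12, 11, 8, 26, 25, 15, 24, 36]  |boxes|=19  |leaves|=2  hit=P10

== RESULT ==
10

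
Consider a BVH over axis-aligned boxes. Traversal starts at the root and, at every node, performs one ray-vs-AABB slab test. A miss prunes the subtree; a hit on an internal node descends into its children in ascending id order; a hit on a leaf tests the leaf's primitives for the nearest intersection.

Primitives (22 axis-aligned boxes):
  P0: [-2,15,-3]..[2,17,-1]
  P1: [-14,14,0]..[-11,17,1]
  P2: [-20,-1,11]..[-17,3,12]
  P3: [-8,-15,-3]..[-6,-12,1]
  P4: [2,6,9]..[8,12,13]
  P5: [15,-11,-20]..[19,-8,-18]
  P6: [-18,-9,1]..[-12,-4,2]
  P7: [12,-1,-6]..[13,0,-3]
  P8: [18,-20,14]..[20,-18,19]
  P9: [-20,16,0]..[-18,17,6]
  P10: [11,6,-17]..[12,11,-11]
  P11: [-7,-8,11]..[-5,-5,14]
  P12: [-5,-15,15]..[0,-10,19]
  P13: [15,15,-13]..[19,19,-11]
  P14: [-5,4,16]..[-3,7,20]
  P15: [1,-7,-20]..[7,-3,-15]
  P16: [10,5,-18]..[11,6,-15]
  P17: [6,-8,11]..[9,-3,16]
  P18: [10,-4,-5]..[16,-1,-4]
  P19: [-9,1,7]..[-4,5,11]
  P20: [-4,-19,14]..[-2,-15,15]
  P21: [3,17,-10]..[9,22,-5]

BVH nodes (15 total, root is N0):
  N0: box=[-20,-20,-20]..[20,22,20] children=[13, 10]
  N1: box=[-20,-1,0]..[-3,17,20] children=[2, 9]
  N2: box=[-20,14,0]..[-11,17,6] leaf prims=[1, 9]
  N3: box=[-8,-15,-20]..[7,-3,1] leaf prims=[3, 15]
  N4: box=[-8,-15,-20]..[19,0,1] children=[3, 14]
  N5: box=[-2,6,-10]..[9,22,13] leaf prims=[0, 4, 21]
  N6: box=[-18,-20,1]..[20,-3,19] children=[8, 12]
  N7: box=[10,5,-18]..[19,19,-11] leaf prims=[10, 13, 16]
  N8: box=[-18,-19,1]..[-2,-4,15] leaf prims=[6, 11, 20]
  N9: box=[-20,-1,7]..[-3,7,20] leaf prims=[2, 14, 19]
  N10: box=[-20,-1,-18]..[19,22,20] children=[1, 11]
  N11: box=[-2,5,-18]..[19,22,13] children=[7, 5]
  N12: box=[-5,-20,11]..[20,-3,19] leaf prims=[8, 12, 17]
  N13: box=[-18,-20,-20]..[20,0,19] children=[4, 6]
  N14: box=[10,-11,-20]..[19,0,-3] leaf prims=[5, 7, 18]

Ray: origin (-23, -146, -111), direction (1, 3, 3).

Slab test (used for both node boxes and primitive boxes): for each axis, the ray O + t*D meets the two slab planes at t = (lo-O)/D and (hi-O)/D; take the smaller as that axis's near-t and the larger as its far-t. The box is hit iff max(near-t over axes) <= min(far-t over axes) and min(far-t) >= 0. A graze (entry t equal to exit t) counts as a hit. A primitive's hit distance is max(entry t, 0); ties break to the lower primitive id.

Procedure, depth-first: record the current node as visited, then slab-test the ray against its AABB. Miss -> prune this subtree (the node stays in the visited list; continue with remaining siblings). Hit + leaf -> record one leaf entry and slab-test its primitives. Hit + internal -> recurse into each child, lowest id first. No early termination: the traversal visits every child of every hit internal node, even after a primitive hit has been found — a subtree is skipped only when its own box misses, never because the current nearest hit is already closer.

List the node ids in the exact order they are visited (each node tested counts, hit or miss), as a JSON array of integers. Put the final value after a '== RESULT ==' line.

Trace the traversal:
N0 x:[3,43] y:[42,56] z:[91/3,131/3] -> hit [42,43], descend [10, 13]
  N10 x:[3,42] y:[145/3,56] z:[31,131/3] -> miss, prune
  N13 x:[5,43] y:[42,146/3] z:[91/3,130/3] -> hit [42,43], descend [4, 6]
    N4 x:[15,42] y:[131/3,146/3] z:[91/3,112/3] -> miss, prune
    N6 x:[5,43] y:[42,143/3] z:[112/3,130/3] -> hit [42,43], descend [8, 12]
      N8 x:[5,21] y:[127/3,142/3] z:[112/3,42] -> miss, prune
      N12 x:[18,43] y:[42,143/3] z:[122/3,130/3] -> hit [42,43] leaf, test {P8@t=42, P12(miss), P17(miss)}

Summary -> nodes [0, 10, 13, 4, 6, 8, 12]; box-tests=7; leaf-entries=1; first=P8

== RESULT ==
[0, 10, 13, 4, 6, 8, 12]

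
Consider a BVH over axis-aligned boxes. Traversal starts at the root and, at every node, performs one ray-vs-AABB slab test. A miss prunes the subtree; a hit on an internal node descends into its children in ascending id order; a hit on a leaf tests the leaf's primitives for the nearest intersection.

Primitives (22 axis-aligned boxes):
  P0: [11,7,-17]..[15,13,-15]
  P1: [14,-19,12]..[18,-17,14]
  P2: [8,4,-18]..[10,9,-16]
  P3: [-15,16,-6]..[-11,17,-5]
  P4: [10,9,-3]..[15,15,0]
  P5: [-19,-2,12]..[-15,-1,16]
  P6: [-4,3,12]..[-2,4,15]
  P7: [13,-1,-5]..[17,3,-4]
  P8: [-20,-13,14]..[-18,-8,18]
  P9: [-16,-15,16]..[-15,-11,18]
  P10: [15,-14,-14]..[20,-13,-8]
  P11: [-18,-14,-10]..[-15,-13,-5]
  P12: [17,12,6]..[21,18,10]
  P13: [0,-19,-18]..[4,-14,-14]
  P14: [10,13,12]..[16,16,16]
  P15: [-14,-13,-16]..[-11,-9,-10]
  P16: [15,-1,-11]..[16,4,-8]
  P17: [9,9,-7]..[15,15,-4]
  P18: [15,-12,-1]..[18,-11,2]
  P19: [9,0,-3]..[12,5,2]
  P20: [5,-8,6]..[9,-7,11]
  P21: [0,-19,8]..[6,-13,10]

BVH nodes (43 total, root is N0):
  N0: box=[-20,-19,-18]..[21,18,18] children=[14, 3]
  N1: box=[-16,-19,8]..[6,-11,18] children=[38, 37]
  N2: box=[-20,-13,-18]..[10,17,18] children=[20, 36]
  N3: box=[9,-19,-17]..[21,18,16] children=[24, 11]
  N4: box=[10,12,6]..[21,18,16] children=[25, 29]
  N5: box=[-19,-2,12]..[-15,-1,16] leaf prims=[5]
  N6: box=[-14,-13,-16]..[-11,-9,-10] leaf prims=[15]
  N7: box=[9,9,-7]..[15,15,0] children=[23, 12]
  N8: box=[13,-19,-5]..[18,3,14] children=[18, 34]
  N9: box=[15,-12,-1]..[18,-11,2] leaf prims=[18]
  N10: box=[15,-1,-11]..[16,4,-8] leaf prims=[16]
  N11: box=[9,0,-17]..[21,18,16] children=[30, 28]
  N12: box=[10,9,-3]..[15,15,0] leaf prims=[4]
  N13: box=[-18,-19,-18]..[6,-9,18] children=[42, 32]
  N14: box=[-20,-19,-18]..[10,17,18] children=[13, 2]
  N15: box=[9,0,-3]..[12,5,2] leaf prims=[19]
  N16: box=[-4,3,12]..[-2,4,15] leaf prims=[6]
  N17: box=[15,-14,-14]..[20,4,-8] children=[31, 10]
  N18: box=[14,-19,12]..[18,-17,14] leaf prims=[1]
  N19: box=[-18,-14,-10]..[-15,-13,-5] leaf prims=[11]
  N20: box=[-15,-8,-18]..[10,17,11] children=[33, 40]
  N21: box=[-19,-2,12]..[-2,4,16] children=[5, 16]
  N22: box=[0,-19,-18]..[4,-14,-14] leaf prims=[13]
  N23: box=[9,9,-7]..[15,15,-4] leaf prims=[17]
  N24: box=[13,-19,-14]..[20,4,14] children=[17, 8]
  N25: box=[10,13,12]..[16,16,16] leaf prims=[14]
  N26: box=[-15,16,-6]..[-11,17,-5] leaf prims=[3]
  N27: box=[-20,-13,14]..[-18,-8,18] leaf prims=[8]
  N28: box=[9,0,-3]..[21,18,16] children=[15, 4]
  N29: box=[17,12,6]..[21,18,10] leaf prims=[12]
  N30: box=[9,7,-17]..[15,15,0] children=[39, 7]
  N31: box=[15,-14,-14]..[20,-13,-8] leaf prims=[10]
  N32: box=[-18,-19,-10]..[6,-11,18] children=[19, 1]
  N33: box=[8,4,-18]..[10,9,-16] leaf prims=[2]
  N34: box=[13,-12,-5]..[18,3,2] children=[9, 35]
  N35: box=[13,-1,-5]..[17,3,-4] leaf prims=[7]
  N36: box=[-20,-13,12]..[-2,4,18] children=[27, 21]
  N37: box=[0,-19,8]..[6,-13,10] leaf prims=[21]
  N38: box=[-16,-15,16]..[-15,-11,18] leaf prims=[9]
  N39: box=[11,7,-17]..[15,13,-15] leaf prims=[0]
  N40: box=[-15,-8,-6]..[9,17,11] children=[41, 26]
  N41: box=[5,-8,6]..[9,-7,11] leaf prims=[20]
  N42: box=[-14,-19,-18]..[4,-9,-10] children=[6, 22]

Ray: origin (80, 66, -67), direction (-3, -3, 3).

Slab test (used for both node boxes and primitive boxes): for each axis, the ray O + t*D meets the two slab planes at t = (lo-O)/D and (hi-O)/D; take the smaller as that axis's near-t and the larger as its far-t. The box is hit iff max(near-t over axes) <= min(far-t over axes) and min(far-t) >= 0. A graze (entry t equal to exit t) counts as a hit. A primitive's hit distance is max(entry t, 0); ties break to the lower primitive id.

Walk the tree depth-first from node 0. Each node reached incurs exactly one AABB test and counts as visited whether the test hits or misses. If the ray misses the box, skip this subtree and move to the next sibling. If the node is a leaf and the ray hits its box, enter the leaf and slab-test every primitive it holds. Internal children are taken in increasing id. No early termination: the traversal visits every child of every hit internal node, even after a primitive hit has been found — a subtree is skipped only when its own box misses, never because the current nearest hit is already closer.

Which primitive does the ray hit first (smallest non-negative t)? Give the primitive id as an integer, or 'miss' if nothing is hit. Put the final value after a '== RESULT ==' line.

Trace the traversal:
N0 x:[59/3,100/3] y:[16,85/3] z:[49/3,85/3] -> hit [59/3,85/3], descend [3, 14]
  N3 x:[59/3,71/3] y:[16,85/3] z:[50/3,83/3] -> hit [59/3,71/3], descend [11, 24]
    N11 x:[59/3,71/3] y:[16,22] z:[50/3,83/3] -> hit [59/3,22], descend [28, 30]
      N28 x:[59/3,71/3] y:[16,22] z:[64/3,83/3] -> hit [64/3,22], descend [4, 15]
        N4 x:[59/3,70/3] y:[16,18] z:[73/3,83/3] -> miss, prune
        N15 x:[68/3,71/3] y:[61/3,22] z:[64/3,23] -> miss, prune
      N30 x:[65/3,71/3] y:[17,59/3] z:[50/3,67/3] -> miss, prune
    N24 x:[20,67/3] y:[62/3,85/3] z:[53/3,27] -> hit [62/3,67/3], descend [8, 17]
      N8 x:[62/3,67/3] y:[21,85/3] z:[62/3,27] -> hit [21,67/3], descend [18, 34]
        N18 x:[62/3,22] y:[83/3,85/3] z:[79/3,27] -> miss, prune
        N34 x:[62/3,67/3] y:[21,26] z:[62/3,23] -> hit [21,67/3], descend [9, 35]
          N9 x:[62/3,65/3] y:[77/3,26] z:[22,23] -> miss, prune
          N35 x:[21,67/3] y:[21,67/3] z:[62/3,21] -> hit [21,21] leaf, test {P7@t=21}
      N17 x:[20,65/3] y:[62/3,80/3] z:[53/3,59/3] -> miss, prune
  N14 x:[70/3,100/3] y:[49/3,85/3] z:[49/3,85/3] -> hit [70/3,85/3], descend [2, 13]
    N2 x:[70/3,100/3] y:[49/3,79/3] z:[49/3,85/3] -> hit [70/3,79/3], descend [20, 36]
      N20 x:[70/3,95/3] y:[49/3,74/3] z:[49/3,26] -> hit [70/3,74/3], descend [33, 40]
        N33 x:[70/3,24] y:[19,62/3] z:[49/3,17] -> miss, prune
        N40 x:[71/3,95/3] y:[49/3,74/3] z:[61/3,26] -> hit [71/3,74/3], descend [26, 41]
          N26 x:[91/3,95/3] y:[49/3,50/3] z:[61/3,62/3] -> miss, prune
          N41 x:[71/3,25] y:[73/3,74/3] z:[73/3,26] -> hit [73/3,74/3] leaf, test {P20@t=73/3}
      N36 x:[82/3,100/3] y:[62/3,79/3] z:[79/3,85/3] -> miss, prune
    N13 x:[74/3,98/3] y:[25,85/3] z:[49/3,85/3] -> hit [25,85/3], descend [32, 42]
      N32 x:[74/3,98/3] y:[77/3,85/3] z:[19,85/3] -> hit [77/3,85/3], descend [1, 19]
        N1 x:[74/3,32] y:[77/3,85/3] z:[25,85/3] -> hit [77/3,85/3], descend [37, 38]
          N37 x:[74/3,80/3] y:[79/3,85/3] z:[25,77/3] -> miss, prune
          N38 x:[95/3,32] y:[77/3,27] z:[83/3,85/3] -> miss, prune
        N19 x:[95/3,98/3] y:[79/3,80/3] z:[19,62/3] -> miss, prune
      N42 x:[76/3,94/3] y:[25,85/3] z:[49/3,19] -> miss, prune

Visited [0, 3, 11, 28, 4, 15, 30, 24, 8, 18, 34, 9, 35, 17, 14, 2, 20, 33, 40, 26, 41, 36, 13, 32, 1, 37, 38, 19, 42]. Tests: 29 box, 2 leaf. Nearest: P7.

== RESULT ==
7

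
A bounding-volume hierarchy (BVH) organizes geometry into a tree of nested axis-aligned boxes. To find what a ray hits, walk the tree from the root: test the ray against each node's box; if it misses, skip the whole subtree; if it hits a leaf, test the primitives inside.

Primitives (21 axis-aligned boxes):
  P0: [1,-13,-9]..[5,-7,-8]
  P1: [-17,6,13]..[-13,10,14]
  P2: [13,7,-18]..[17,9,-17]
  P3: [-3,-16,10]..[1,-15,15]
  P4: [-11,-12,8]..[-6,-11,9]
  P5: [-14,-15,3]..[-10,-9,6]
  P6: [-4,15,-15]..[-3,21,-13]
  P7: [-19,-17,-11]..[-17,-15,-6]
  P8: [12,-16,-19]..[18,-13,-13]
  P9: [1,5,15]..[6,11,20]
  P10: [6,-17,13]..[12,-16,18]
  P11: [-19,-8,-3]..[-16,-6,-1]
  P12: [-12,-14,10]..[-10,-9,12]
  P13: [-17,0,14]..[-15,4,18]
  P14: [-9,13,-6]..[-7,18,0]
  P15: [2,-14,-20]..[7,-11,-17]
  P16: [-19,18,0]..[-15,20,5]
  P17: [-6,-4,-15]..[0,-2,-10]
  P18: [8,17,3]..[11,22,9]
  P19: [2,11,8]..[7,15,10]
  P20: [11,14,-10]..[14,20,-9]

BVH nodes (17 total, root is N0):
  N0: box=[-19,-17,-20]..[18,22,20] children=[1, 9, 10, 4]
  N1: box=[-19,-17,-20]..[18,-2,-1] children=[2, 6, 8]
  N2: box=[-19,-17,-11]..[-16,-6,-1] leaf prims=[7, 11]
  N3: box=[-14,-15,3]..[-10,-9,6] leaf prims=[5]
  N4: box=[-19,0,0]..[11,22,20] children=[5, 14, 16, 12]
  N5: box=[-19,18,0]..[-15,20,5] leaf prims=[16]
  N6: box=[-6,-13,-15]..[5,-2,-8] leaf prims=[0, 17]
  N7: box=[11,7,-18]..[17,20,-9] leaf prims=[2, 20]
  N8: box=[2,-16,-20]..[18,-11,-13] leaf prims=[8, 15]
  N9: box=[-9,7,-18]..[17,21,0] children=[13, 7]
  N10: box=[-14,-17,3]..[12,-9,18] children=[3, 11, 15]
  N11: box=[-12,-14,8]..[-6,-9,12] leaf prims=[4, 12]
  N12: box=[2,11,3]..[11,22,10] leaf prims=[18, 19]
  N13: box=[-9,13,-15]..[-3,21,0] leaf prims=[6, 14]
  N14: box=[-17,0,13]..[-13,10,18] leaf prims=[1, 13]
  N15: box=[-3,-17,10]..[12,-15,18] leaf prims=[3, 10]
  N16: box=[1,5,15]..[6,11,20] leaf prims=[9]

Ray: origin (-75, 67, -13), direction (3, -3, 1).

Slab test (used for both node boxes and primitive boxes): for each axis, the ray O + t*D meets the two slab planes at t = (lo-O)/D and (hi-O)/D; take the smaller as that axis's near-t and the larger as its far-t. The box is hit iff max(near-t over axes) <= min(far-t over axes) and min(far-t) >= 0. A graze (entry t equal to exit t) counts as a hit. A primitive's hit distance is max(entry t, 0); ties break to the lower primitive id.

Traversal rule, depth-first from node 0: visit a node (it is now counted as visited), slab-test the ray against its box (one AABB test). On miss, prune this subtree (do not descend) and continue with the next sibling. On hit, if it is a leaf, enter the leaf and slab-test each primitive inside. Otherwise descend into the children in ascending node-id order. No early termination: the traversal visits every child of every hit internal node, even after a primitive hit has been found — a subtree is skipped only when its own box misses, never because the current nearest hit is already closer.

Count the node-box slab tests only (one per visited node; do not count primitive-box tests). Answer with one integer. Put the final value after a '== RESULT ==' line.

Traverse from the root:
N0 x:[56/3,31] y:[15,28] z:[-7,33] -> hit [56/3,28], descend [1, 4, 9, 10]
  N1 x:[56/3,31] y:[23,28] z:[-7,12] -> miss, prune
  N4 x:[56/3,86/3] y:[15,67/3] z:[13,33] -> hit [56/3,67/3], descend [5, 12, 14, 16]
    N5 x:[56/3,20] y:[47/3,49/3] z:[13,18] -> miss, prune
    N12 x:[77/3,86/3] y:[15,56/3] z:[16,23] -> miss, prune
    N14 x:[58/3,62/3] y:[19,67/3] z:[26,31] -> miss, prune
    N16 x:[76/3,27] y:[56/3,62/3] z:[28,33] -> miss, prune
  N9 x:[22,92/3] y:[46/3,20] z:[-5,13] -> miss, prune
  N10 x:[61/3,29] y:[76/3,28] z:[16,31] -> hit [76/3,28], descend [3, 11, 15]
    N3 x:[61/3,65/3] y:[76/3,82/3] z:[16,19] -> miss, prune
    N11 x:[21,23] y:[76/3,27] z:[21,25] -> miss, prune
    N15 x:[24,29] y:[82/3,28] z:[23,31] -> hit [82/3,28] leaf, test {P3(miss), P10@t=83/3}

Summary -> nodes [0, 1, 4, 5, 12, 14, 16, 9, 10, 3, 11, 15]; box-tests=12; leaf-entries=1; first=P10

== RESULT ==
12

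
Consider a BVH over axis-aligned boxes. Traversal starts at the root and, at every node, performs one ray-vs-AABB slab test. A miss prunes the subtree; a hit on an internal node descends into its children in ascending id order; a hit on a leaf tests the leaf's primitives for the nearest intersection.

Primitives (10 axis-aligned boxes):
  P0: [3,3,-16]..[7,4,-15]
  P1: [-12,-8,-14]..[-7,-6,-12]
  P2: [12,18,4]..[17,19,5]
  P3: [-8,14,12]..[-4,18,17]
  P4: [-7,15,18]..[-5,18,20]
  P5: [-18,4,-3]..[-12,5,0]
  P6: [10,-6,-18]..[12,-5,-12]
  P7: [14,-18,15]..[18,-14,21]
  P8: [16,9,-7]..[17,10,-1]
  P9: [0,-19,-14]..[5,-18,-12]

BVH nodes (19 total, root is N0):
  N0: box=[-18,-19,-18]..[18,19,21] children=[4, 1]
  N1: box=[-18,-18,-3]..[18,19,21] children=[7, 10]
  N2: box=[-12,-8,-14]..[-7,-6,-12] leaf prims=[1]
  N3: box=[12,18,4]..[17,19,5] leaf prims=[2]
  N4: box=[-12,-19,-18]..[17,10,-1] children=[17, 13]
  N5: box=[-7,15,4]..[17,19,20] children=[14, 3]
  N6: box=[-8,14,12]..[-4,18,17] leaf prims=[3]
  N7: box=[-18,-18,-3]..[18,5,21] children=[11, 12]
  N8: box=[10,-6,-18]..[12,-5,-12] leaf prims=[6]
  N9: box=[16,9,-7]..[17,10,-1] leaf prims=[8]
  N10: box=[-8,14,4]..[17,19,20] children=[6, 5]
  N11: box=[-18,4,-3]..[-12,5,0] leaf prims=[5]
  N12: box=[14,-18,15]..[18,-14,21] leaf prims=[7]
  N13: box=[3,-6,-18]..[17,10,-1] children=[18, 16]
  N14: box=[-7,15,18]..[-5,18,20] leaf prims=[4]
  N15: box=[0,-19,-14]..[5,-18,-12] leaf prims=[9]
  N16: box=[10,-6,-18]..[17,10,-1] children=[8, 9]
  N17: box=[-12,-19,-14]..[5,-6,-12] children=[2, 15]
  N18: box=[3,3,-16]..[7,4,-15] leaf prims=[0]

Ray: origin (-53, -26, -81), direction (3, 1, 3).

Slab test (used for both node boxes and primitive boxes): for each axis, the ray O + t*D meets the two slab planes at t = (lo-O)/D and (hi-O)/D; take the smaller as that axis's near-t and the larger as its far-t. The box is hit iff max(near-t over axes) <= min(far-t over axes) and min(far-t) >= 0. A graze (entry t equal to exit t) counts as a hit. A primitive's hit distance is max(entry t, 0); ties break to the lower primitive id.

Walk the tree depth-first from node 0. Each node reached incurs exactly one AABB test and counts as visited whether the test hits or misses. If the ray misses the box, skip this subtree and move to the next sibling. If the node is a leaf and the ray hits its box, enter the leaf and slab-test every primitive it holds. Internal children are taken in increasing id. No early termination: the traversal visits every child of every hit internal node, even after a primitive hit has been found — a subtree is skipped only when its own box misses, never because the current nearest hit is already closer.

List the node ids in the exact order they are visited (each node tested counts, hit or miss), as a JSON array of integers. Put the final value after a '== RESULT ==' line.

Walk:
N0 x:[35/3,71/3] y:[7,45] z:[21,34] -> hit [21,71/3], descend [1, 4]
  N1 x:[35/3,71/3] y:[8,45] z:[26,34] -> miss, prune
  N4 x:[41/3,70/3] y:[7,36] z:[21,80/3] -> hit [21,70/3], descend [13, 17]
    N13 x:[56/3,70/3] y:[20,36] z:[21,80/3] -> hit [21,70/3], descend [16, 18]
      N16 x:[21,70/3] y:[20,36] z:[21,80/3] -> hit [21,70/3], descend [8, 9]
        N8 x:[21,65/3] y:[20,21] z:[21,23] -> hit [21,21] leaf, test {P6@t=21}
        N9 x:[23,70/3] y:[35,36] z:[74/3,80/3] -> miss, prune
      N18 x:[56/3,20] y:[29,30] z:[65/3,22] -> miss, prune
    N17 x:[41/3,58/3] y:[7,20] z:[67/3,23] -> miss, prune

9 AABB tests over nodes [0, 1, 4, 13, 16, 8, 9, 18, 17]; 1 leaf entered; closest P6.

== RESULT ==
[0, 1, 4, 13, 16, 8, 9, 18, 17]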